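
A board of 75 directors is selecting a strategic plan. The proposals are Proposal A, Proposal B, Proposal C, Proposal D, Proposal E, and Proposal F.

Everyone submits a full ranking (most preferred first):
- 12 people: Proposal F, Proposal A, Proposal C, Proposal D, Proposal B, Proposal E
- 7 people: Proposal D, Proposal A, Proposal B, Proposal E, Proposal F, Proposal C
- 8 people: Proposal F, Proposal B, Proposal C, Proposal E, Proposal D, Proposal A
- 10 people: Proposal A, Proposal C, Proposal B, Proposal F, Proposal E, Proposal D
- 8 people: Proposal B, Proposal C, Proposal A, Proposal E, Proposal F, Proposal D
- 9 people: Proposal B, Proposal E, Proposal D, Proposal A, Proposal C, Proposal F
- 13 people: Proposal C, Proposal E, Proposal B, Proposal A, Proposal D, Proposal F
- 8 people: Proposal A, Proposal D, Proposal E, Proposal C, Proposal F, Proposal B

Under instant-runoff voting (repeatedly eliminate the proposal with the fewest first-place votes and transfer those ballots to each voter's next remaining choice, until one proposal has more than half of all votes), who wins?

Proposal B

Round 1: Proposal A 18, Proposal B 17, Proposal C 13, Proposal D 7, Proposal E 0, Proposal F 20. Proposal E eliminated.
Round 2: Proposal A 18, Proposal B 17, Proposal C 13, Proposal D 7, Proposal F 20. Proposal D eliminated.
Round 3: Proposal A 25, Proposal B 17, Proposal C 13, Proposal F 20. Proposal C eliminated.
Round 4: Proposal A 25, Proposal B 30, Proposal F 20. Proposal F eliminated.
Round 5: Proposal A 37, Proposal B 38. Proposal B has a majority (≥38).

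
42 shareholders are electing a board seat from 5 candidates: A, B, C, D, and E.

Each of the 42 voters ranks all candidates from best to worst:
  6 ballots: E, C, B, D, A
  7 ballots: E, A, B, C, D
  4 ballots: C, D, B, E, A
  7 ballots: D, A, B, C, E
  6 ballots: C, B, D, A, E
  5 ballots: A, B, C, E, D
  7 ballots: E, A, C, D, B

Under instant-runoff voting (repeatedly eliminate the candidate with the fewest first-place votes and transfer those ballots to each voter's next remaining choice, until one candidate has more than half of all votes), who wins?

C

Round 1: A 5, B 0, C 10, D 7, E 20. B eliminated.
Round 2: A 5, C 10, D 7, E 20. A eliminated.
Round 3: C 15, D 7, E 20. D eliminated.
Round 4: C 22, E 20. C has a majority (≥22).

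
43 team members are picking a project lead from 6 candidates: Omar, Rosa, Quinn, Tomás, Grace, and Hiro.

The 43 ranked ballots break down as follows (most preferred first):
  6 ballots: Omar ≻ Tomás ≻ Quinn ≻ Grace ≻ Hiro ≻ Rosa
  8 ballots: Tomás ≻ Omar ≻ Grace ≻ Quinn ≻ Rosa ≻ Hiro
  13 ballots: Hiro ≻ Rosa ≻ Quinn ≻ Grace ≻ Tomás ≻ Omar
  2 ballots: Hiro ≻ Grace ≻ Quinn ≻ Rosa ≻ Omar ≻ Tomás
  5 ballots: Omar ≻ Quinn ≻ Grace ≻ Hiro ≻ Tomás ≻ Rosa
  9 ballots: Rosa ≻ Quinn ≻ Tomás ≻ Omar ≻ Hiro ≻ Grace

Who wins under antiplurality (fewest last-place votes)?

Quinn

Last-place votes: Omar 13, Rosa 11, Quinn 0, Tomás 2, Grace 9, Hiro 8.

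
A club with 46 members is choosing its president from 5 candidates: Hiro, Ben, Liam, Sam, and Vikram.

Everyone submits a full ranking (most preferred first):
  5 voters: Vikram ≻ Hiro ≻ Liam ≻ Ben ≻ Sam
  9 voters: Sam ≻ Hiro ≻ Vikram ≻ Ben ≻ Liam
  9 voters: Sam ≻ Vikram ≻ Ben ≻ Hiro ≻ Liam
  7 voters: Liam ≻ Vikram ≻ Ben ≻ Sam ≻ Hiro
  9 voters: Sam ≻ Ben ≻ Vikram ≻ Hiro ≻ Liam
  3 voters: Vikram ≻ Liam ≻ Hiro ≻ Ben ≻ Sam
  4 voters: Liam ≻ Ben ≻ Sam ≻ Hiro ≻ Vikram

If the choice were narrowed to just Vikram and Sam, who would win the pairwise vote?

Sam

Vikram is ranked above Sam on 15 ballots; Sam above Vikram on 31.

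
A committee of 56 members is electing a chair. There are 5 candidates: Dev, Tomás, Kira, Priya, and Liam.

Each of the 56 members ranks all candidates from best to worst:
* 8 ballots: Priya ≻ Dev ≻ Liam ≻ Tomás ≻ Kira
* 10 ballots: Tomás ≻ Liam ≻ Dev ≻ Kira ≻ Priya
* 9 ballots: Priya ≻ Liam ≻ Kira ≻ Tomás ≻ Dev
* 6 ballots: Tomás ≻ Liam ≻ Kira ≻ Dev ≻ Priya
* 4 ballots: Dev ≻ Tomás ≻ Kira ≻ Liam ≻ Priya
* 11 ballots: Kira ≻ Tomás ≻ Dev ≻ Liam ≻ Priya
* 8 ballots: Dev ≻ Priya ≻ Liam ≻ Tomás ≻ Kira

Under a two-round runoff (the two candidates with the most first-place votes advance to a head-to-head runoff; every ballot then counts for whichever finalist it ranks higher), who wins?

Round 1 first-place votes: Dev 12, Tomás 16, Kira 11, Priya 17, Liam 0. Priya and Tomás advance.
Runoff: Priya is ranked above Tomás on 25 ballots, Tomás above Priya on 31.

Tomás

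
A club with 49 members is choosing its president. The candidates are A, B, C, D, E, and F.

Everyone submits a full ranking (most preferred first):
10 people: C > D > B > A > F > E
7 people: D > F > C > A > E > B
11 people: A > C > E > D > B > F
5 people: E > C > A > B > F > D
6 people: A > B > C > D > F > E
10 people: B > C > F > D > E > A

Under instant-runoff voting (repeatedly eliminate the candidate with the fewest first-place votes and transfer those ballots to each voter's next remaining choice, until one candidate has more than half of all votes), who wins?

Round 1: A 17, B 10, C 10, D 7, E 5, F 0. F eliminated.
Round 2: A 17, B 10, C 10, D 7, E 5. E eliminated.
Round 3: A 17, B 10, C 15, D 7. D eliminated.
Round 4: A 17, B 10, C 22. B eliminated.
Round 5: A 17, C 32. C has a majority (≥25).

C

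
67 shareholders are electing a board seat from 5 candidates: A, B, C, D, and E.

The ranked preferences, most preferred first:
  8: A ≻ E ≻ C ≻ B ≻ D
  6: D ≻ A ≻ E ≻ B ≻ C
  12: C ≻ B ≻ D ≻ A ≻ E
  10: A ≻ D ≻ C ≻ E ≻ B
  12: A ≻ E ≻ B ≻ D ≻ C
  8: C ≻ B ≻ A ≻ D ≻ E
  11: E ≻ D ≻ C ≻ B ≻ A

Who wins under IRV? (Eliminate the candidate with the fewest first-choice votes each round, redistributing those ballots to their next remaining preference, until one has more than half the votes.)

Round 1: A 30, B 0, C 20, D 6, E 11. B eliminated.
Round 2: A 30, C 20, D 6, E 11. D eliminated.
Round 3: A 36, C 20, E 11. A has a majority (≥34).

A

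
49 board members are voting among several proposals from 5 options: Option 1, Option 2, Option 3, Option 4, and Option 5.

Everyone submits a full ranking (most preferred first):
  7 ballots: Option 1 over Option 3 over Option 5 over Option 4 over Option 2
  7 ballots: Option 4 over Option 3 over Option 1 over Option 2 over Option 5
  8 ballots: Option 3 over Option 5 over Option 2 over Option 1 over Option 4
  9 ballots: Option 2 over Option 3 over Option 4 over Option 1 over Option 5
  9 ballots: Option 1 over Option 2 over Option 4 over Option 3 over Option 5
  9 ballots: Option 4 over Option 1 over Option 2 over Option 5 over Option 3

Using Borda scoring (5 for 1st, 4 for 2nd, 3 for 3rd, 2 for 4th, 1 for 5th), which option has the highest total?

Option 1: 7×5 + 7×3 + 8×2 + 9×2 + 9×5 + 9×4 = 171
Option 2: 7×1 + 7×2 + 8×3 + 9×5 + 9×4 + 9×3 = 153
Option 3: 7×4 + 7×4 + 8×5 + 9×4 + 9×2 + 9×1 = 159
Option 4: 7×2 + 7×5 + 8×1 + 9×3 + 9×3 + 9×5 = 156
Option 5: 7×3 + 7×1 + 8×4 + 9×1 + 9×1 + 9×2 = 96

Option 1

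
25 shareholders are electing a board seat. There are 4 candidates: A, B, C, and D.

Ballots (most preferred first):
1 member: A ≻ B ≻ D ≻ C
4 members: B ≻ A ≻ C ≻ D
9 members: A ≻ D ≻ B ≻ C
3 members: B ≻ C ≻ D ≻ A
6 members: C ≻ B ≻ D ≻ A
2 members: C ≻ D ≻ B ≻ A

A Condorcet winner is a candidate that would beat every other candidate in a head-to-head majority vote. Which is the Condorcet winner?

B vs A: 15–10
B vs C: 17–8
B vs D: 14–11
B beats every other candidate.

B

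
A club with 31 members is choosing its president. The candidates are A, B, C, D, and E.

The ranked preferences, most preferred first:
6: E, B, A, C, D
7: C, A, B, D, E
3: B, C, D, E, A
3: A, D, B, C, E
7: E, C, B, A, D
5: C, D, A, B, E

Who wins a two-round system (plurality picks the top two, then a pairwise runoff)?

C

Round 1 first-place votes: A 3, B 3, C 12, D 0, E 13. E and C advance.
Runoff: E is ranked above C on 13 ballots, C above E on 18.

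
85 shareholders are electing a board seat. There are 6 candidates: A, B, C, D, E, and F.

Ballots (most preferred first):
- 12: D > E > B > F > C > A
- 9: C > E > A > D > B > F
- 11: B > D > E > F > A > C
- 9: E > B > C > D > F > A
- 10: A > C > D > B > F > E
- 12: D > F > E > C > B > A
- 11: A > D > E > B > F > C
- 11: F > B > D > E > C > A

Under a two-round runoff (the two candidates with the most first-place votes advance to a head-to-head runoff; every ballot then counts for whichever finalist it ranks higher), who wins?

Round 1 first-place votes: A 21, B 11, C 9, D 24, E 9, F 11. D and A advance.
Runoff: D is ranked above A on 55 ballots, A above D on 30.

D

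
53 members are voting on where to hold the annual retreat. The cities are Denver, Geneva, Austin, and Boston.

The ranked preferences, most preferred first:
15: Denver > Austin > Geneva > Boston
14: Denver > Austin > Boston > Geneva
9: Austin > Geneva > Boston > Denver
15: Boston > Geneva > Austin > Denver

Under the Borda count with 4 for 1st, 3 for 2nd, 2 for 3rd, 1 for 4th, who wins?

Austin

Denver: 15×4 + 14×4 + 9×1 + 15×1 = 140
Geneva: 15×2 + 14×1 + 9×3 + 15×3 = 116
Austin: 15×3 + 14×3 + 9×4 + 15×2 = 153
Boston: 15×1 + 14×2 + 9×2 + 15×4 = 121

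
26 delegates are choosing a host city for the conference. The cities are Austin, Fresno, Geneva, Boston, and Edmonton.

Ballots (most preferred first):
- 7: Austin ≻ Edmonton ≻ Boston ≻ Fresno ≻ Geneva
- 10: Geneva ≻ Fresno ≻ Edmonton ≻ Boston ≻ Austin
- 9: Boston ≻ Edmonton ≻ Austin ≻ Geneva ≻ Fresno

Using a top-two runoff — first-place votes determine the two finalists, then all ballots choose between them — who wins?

Round 1 first-place votes: Austin 7, Fresno 0, Geneva 10, Boston 9, Edmonton 0. Geneva and Boston advance.
Runoff: Geneva is ranked above Boston on 10 ballots, Boston above Geneva on 16.

Boston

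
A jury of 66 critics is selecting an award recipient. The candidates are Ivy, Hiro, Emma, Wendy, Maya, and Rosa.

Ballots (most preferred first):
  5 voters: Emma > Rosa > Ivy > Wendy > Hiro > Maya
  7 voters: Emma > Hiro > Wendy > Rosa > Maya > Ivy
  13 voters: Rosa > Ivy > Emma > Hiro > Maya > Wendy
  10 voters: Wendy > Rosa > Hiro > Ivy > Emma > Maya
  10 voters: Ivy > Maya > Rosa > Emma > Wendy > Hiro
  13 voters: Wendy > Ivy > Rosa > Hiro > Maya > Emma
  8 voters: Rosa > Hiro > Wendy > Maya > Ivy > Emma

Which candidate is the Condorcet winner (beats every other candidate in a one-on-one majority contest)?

Rosa vs Ivy: 43–23
Rosa vs Hiro: 59–7
Rosa vs Emma: 54–12
Rosa vs Wendy: 36–30
Rosa vs Maya: 56–10
Rosa beats every other candidate.

Rosa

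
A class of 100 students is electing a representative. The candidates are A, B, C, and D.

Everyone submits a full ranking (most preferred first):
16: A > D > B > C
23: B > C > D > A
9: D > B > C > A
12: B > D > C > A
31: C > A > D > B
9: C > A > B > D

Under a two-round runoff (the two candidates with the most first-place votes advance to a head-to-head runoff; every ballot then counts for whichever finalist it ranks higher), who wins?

Round 1 first-place votes: A 16, B 35, C 40, D 9. C and B advance.
Runoff: C is ranked above B on 40 ballots, B above C on 60.

B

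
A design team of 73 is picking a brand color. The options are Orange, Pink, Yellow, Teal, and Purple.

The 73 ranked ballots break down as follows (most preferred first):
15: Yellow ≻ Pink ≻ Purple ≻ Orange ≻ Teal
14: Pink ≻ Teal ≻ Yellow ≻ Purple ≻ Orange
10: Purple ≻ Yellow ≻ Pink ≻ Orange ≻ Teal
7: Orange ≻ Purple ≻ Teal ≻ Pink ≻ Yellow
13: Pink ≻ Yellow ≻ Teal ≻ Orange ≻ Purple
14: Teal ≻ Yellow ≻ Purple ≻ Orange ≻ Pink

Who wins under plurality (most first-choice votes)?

Pink

First-place votes: Orange 7, Pink 27, Yellow 15, Teal 14, Purple 10.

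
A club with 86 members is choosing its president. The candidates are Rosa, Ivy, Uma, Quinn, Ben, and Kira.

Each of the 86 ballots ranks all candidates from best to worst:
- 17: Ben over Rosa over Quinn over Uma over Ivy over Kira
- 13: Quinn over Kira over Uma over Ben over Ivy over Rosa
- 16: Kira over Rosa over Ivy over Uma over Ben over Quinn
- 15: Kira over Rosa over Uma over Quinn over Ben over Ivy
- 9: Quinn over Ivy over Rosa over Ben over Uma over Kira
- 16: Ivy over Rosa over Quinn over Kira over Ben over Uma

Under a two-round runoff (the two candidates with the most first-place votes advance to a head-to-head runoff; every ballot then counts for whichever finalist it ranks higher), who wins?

Quinn

Round 1 first-place votes: Rosa 0, Ivy 16, Uma 0, Quinn 22, Ben 17, Kira 31. Kira and Quinn advance.
Runoff: Kira is ranked above Quinn on 31 ballots, Quinn above Kira on 55.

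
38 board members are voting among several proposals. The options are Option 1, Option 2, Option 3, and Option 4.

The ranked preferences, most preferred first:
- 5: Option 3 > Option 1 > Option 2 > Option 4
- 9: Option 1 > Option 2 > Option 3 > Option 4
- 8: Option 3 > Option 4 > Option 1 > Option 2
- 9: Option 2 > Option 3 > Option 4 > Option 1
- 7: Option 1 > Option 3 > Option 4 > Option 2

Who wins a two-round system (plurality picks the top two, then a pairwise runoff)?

Round 1 first-place votes: Option 1 16, Option 2 9, Option 3 13, Option 4 0. Option 1 and Option 3 advance.
Runoff: Option 1 is ranked above Option 3 on 16 ballots, Option 3 above Option 1 on 22.

Option 3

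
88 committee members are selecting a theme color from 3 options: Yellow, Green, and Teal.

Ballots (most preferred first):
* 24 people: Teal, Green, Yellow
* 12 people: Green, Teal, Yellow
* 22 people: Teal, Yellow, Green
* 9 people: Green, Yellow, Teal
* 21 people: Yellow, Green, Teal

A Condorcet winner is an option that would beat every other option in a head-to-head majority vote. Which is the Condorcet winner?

Teal vs Yellow: 58–30
Teal vs Green: 46–42
Teal beats every other option.

Teal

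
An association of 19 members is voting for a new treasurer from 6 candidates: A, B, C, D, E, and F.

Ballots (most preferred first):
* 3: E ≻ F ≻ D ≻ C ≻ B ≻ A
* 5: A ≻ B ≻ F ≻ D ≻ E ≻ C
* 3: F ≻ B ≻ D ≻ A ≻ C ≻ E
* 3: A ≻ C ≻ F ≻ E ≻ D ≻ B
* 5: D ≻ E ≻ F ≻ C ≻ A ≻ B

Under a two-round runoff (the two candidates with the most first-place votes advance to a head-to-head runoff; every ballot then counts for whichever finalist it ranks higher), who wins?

Round 1 first-place votes: A 8, B 0, C 0, D 5, E 3, F 3. A and D advance.
Runoff: A is ranked above D on 8 ballots, D above A on 11.

D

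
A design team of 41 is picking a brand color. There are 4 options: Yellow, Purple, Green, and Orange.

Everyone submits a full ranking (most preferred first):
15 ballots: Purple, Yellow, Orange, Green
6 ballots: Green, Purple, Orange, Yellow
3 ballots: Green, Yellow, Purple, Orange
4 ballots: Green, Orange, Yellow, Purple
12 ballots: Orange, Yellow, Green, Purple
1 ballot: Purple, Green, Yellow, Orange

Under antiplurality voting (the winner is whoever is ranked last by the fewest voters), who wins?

Last-place votes: Yellow 6, Purple 16, Green 15, Orange 4.

Orange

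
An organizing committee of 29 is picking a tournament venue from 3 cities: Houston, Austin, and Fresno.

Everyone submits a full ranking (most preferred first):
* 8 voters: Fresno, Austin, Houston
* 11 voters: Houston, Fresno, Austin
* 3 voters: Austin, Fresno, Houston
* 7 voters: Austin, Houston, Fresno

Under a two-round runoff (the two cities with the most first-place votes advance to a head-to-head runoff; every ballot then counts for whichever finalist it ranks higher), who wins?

Round 1 first-place votes: Houston 11, Austin 10, Fresno 8. Houston and Austin advance.
Runoff: Houston is ranked above Austin on 11 ballots, Austin above Houston on 18.

Austin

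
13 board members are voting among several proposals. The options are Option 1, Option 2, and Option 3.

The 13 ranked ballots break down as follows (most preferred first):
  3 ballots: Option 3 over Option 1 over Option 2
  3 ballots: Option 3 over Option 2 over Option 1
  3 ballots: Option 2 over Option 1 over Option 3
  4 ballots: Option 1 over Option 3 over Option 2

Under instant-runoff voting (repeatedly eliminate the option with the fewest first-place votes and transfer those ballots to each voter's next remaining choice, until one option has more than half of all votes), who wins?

Option 1

Round 1: Option 1 4, Option 2 3, Option 3 6. Option 2 eliminated.
Round 2: Option 1 7, Option 3 6. Option 1 has a majority (≥7).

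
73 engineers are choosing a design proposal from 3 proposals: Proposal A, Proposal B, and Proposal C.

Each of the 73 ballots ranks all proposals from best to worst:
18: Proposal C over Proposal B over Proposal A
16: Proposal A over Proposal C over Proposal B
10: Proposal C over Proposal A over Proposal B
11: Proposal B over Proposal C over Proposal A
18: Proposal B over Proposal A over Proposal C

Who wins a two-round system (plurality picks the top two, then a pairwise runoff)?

Proposal C

Round 1 first-place votes: Proposal A 16, Proposal B 29, Proposal C 28. Proposal B and Proposal C advance.
Runoff: Proposal B is ranked above Proposal C on 29 ballots, Proposal C above Proposal B on 44.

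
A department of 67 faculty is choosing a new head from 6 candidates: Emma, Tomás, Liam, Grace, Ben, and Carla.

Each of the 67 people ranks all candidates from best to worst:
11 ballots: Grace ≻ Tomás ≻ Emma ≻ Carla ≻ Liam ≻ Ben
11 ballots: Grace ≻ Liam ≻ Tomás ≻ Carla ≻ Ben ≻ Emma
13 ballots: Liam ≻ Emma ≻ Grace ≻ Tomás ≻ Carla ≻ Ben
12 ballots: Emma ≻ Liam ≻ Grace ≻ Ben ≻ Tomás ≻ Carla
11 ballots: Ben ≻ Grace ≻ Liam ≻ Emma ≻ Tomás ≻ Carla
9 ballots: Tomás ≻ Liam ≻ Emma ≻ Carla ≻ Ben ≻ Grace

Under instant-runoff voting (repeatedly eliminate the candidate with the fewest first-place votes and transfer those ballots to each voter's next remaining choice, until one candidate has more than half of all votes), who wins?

Round 1: Emma 12, Tomás 9, Liam 13, Grace 22, Ben 11, Carla 0. Carla eliminated.
Round 2: Emma 12, Tomás 9, Liam 13, Grace 22, Ben 11. Tomás eliminated.
Round 3: Emma 12, Liam 22, Grace 22, Ben 11. Ben eliminated.
Round 4: Emma 12, Liam 22, Grace 33. Emma eliminated.
Round 5: Liam 34, Grace 33. Liam has a majority (≥34).

Liam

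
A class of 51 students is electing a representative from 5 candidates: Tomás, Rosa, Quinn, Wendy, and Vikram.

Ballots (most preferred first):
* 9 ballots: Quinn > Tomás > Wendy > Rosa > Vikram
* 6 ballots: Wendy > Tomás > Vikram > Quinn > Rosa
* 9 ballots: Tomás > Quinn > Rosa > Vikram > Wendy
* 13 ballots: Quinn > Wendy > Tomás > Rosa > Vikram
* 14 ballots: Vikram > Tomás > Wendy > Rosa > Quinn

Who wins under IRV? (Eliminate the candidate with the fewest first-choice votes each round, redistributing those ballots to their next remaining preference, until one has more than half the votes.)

Tomás

Round 1: Tomás 9, Rosa 0, Quinn 22, Wendy 6, Vikram 14. Rosa eliminated.
Round 2: Tomás 9, Quinn 22, Wendy 6, Vikram 14. Wendy eliminated.
Round 3: Tomás 15, Quinn 22, Vikram 14. Vikram eliminated.
Round 4: Tomás 29, Quinn 22. Tomás has a majority (≥26).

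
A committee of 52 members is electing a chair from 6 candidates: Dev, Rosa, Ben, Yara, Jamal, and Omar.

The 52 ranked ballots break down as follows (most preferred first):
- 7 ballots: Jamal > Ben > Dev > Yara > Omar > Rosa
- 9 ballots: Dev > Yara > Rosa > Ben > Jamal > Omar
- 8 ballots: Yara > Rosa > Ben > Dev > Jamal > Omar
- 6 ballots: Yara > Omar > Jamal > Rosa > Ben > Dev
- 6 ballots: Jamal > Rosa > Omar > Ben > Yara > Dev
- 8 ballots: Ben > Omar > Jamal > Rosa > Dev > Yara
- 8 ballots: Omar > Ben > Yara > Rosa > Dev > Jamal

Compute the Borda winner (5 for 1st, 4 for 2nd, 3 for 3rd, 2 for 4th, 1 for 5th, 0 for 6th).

Dev: 7×3 + 9×5 + 8×2 + 6×0 + 6×0 + 8×1 + 8×1 = 98
Rosa: 7×0 + 9×3 + 8×4 + 6×2 + 6×4 + 8×2 + 8×2 = 127
Ben: 7×4 + 9×2 + 8×3 + 6×1 + 6×2 + 8×5 + 8×4 = 160
Yara: 7×2 + 9×4 + 8×5 + 6×5 + 6×1 + 8×0 + 8×3 = 150
Jamal: 7×5 + 9×1 + 8×1 + 6×3 + 6×5 + 8×3 + 8×0 = 124
Omar: 7×1 + 9×0 + 8×0 + 6×4 + 6×3 + 8×4 + 8×5 = 121

Ben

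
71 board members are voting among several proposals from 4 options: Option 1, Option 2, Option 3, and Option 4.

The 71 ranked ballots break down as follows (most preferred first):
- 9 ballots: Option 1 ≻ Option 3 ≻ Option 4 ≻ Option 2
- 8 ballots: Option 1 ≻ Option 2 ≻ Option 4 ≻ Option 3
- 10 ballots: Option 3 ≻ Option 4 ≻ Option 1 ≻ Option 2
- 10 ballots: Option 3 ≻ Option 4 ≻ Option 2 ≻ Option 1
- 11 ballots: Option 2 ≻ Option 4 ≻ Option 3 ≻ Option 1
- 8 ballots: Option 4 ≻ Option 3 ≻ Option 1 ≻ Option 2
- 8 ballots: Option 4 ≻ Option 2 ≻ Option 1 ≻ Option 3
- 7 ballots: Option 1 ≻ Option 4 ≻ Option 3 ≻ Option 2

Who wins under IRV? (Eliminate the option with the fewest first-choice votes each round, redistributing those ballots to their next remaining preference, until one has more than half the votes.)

Option 4

Round 1: Option 1 24, Option 2 11, Option 3 20, Option 4 16. Option 2 eliminated.
Round 2: Option 1 24, Option 3 20, Option 4 27. Option 3 eliminated.
Round 3: Option 1 24, Option 4 47. Option 4 has a majority (≥36).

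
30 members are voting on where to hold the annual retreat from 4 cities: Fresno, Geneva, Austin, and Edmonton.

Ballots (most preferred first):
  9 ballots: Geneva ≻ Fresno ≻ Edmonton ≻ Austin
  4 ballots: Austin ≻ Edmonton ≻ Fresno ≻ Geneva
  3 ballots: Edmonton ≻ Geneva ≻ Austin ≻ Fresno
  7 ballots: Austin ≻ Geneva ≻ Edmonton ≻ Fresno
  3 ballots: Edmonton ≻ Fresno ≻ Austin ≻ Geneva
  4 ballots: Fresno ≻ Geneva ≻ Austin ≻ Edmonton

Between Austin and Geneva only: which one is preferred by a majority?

Geneva

Austin is ranked above Geneva on 14 ballots; Geneva above Austin on 16.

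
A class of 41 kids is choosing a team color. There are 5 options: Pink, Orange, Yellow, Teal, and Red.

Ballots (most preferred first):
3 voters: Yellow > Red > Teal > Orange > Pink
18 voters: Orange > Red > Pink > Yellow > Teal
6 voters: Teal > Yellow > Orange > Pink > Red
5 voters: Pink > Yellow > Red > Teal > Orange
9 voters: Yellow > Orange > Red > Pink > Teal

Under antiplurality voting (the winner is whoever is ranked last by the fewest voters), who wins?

Last-place votes: Pink 3, Orange 5, Yellow 0, Teal 27, Red 6.

Yellow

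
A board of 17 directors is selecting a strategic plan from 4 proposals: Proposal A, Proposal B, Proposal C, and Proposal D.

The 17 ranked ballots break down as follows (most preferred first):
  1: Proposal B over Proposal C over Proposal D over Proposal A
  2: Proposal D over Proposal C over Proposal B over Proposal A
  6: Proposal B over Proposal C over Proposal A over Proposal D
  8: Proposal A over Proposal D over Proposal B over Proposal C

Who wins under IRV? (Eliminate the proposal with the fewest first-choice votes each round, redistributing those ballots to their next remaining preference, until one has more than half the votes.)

Proposal B

Round 1: Proposal A 8, Proposal B 7, Proposal C 0, Proposal D 2. Proposal C eliminated.
Round 2: Proposal A 8, Proposal B 7, Proposal D 2. Proposal D eliminated.
Round 3: Proposal A 8, Proposal B 9. Proposal B has a majority (≥9).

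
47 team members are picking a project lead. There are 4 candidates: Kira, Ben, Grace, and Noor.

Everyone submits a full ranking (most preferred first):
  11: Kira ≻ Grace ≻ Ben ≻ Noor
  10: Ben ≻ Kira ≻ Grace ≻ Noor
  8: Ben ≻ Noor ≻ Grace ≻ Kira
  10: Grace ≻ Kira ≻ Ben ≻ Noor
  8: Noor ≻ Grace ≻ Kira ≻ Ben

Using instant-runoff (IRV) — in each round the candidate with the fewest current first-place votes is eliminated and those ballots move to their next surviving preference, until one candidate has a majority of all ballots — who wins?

Grace

Round 1: Kira 11, Ben 18, Grace 10, Noor 8. Noor eliminated.
Round 2: Kira 11, Ben 18, Grace 18. Kira eliminated.
Round 3: Ben 18, Grace 29. Grace has a majority (≥24).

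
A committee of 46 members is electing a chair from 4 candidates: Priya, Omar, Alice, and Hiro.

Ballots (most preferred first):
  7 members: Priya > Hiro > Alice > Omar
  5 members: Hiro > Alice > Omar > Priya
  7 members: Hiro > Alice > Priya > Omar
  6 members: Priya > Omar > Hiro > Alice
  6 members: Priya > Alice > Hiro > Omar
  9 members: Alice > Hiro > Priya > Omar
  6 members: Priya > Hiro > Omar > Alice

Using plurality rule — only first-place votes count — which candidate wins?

Priya

First-place votes: Priya 25, Omar 0, Alice 9, Hiro 12.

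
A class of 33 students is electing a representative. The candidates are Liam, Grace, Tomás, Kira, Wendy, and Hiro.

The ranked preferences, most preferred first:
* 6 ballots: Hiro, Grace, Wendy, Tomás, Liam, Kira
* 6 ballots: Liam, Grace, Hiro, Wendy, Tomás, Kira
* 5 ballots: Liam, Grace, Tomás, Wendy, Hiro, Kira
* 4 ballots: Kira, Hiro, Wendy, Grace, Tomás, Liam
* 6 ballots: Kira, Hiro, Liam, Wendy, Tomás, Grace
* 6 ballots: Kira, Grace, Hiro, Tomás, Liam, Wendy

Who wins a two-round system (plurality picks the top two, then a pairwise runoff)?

Round 1 first-place votes: Liam 11, Grace 0, Tomás 0, Kira 16, Wendy 0, Hiro 6. Kira and Liam advance.
Runoff: Kira is ranked above Liam on 16 ballots, Liam above Kira on 17.

Liam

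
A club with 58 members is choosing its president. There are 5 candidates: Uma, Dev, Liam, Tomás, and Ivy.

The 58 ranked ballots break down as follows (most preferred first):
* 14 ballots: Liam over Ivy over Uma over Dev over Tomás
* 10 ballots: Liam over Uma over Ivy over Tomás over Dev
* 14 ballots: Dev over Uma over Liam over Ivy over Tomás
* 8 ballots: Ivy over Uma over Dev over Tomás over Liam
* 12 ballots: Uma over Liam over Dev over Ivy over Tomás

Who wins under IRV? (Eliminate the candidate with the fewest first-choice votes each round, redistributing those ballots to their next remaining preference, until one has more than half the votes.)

Uma

Round 1: Uma 12, Dev 14, Liam 24, Tomás 0, Ivy 8. Tomás eliminated.
Round 2: Uma 12, Dev 14, Liam 24, Ivy 8. Ivy eliminated.
Round 3: Uma 20, Dev 14, Liam 24. Dev eliminated.
Round 4: Uma 34, Liam 24. Uma has a majority (≥30).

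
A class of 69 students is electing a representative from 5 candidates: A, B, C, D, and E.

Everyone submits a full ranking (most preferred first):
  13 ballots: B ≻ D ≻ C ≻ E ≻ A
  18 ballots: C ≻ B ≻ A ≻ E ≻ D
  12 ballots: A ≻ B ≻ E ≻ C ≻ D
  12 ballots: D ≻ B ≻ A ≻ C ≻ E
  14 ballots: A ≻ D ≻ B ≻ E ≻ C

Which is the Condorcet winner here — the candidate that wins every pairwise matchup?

B vs A: 43–26
B vs C: 51–18
B vs D: 43–26
B vs E: 69–0
B beats every other candidate.

B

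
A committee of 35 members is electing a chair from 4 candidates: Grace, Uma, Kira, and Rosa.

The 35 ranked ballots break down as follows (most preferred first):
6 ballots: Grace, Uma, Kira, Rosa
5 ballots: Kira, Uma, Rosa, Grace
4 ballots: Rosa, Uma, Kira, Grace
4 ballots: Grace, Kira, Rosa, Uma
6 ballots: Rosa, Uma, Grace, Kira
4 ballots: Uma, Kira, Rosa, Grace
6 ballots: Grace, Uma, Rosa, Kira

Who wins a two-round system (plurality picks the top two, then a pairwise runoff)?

Round 1 first-place votes: Grace 16, Uma 4, Kira 5, Rosa 10. Grace and Rosa advance.
Runoff: Grace is ranked above Rosa on 16 ballots, Rosa above Grace on 19.

Rosa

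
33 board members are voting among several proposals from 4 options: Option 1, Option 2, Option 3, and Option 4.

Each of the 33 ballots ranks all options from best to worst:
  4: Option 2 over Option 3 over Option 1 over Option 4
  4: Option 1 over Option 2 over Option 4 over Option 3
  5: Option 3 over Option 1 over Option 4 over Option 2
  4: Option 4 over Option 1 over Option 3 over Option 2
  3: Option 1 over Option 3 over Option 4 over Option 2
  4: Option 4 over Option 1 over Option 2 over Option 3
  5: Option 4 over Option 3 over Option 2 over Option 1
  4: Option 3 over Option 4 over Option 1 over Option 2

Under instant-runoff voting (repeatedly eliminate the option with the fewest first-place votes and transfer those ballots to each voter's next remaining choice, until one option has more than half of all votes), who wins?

Option 4

Round 1: Option 1 7, Option 2 4, Option 3 9, Option 4 13. Option 2 eliminated.
Round 2: Option 1 7, Option 3 13, Option 4 13. Option 1 eliminated.
Round 3: Option 3 16, Option 4 17. Option 4 has a majority (≥17).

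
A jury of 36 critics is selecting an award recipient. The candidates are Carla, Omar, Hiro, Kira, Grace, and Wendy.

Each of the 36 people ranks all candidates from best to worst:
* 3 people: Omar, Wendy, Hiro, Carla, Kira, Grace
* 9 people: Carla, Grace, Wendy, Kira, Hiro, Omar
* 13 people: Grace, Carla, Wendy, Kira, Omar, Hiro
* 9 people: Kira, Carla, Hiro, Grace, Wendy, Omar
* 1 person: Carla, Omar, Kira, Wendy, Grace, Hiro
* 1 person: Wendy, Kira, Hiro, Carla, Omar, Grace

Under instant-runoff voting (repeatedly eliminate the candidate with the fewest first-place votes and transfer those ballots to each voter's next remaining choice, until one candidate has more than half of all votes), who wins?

Round 1: Carla 10, Omar 3, Hiro 0, Kira 9, Grace 13, Wendy 1. Hiro eliminated.
Round 2: Carla 10, Omar 3, Kira 9, Grace 13, Wendy 1. Wendy eliminated.
Round 3: Carla 10, Omar 3, Kira 10, Grace 13. Omar eliminated.
Round 4: Carla 13, Kira 10, Grace 13. Kira eliminated.
Round 5: Carla 23, Grace 13. Carla has a majority (≥19).

Carla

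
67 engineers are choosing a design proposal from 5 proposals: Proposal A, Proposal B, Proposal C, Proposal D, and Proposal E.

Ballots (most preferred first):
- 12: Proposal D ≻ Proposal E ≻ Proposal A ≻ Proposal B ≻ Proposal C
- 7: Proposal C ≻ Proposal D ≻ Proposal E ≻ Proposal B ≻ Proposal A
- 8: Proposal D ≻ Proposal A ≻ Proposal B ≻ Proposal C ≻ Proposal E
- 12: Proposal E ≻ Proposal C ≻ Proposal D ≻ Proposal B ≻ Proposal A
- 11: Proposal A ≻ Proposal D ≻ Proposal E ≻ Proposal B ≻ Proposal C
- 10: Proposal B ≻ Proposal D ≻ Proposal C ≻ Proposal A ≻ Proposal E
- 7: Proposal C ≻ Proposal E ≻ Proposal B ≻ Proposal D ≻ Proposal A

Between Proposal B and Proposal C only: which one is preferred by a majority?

Proposal B is ranked above Proposal C on 41 ballots; Proposal C above Proposal B on 26.

Proposal B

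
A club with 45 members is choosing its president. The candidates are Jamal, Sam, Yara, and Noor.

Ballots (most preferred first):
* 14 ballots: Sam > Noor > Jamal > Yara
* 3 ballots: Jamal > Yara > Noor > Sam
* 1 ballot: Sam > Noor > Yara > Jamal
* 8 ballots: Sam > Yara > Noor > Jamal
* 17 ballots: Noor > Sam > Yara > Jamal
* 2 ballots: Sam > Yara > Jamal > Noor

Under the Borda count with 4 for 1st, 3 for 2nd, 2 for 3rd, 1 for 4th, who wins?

Jamal: 14×2 + 3×4 + 1×1 + 8×1 + 17×1 + 2×2 = 70
Sam: 14×4 + 3×1 + 1×4 + 8×4 + 17×3 + 2×4 = 154
Yara: 14×1 + 3×3 + 1×2 + 8×3 + 17×2 + 2×3 = 89
Noor: 14×3 + 3×2 + 1×3 + 8×2 + 17×4 + 2×1 = 137

Sam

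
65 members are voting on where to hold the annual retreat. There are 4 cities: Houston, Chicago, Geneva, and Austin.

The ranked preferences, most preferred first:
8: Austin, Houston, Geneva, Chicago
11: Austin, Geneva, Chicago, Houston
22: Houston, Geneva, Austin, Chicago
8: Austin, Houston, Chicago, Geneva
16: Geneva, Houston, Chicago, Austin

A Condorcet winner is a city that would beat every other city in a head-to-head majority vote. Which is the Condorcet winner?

Houston

Houston vs Chicago: 54–11
Houston vs Geneva: 38–27
Houston vs Austin: 38–27
Houston beats every other city.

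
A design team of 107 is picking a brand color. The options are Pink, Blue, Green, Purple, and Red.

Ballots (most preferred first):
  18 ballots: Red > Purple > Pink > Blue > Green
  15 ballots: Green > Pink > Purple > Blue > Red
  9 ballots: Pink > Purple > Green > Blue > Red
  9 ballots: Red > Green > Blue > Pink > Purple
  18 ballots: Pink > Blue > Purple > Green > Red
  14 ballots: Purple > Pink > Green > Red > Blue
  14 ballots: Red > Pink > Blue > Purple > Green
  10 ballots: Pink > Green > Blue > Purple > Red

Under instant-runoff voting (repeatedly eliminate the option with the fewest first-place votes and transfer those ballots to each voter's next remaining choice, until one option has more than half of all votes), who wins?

Pink

Round 1: Pink 37, Blue 0, Green 15, Purple 14, Red 41. Blue eliminated.
Round 2: Pink 37, Green 15, Purple 14, Red 41. Purple eliminated.
Round 3: Pink 51, Green 15, Red 41. Green eliminated.
Round 4: Pink 66, Red 41. Pink has a majority (≥54).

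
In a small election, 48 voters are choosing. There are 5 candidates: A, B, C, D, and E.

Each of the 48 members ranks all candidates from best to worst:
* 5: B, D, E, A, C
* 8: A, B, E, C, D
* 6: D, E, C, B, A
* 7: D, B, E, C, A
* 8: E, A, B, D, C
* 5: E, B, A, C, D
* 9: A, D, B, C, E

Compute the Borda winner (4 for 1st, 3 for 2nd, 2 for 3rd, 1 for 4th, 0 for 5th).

B

A: 5×1 + 8×4 + 6×0 + 7×0 + 8×3 + 5×2 + 9×4 = 107
B: 5×4 + 8×3 + 6×1 + 7×3 + 8×2 + 5×3 + 9×2 = 120
C: 5×0 + 8×1 + 6×2 + 7×1 + 8×0 + 5×1 + 9×1 = 41
D: 5×3 + 8×0 + 6×4 + 7×4 + 8×1 + 5×0 + 9×3 = 102
E: 5×2 + 8×2 + 6×3 + 7×2 + 8×4 + 5×4 + 9×0 = 110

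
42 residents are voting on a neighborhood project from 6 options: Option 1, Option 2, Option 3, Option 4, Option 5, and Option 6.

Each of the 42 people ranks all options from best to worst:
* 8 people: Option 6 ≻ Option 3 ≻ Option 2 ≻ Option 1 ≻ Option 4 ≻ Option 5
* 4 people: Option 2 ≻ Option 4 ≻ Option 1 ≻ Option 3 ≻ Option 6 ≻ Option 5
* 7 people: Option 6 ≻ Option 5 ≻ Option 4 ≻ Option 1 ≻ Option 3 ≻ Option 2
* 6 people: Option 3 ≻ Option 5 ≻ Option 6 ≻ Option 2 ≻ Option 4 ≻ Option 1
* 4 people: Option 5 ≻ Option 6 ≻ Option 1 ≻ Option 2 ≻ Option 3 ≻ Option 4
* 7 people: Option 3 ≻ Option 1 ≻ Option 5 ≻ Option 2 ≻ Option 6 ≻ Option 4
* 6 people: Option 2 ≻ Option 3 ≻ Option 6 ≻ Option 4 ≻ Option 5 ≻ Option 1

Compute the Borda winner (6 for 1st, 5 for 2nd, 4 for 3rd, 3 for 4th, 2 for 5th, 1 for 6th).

Option 3

Option 1: 8×3 + 4×4 + 7×3 + 6×1 + 4×4 + 7×5 + 6×1 = 124
Option 2: 8×4 + 4×6 + 7×1 + 6×3 + 4×3 + 7×3 + 6×6 = 150
Option 3: 8×5 + 4×3 + 7×2 + 6×6 + 4×2 + 7×6 + 6×5 = 182
Option 4: 8×2 + 4×5 + 7×4 + 6×2 + 4×1 + 7×1 + 6×3 = 105
Option 5: 8×1 + 4×1 + 7×5 + 6×5 + 4×6 + 7×4 + 6×2 = 141
Option 6: 8×6 + 4×2 + 7×6 + 6×4 + 4×5 + 7×2 + 6×4 = 180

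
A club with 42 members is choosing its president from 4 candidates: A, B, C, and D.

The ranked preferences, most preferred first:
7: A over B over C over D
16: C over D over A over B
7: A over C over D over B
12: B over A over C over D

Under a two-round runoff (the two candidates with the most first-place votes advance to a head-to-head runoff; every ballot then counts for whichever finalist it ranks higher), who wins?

A

Round 1 first-place votes: A 14, B 12, C 16, D 0. C and A advance.
Runoff: C is ranked above A on 16 ballots, A above C on 26.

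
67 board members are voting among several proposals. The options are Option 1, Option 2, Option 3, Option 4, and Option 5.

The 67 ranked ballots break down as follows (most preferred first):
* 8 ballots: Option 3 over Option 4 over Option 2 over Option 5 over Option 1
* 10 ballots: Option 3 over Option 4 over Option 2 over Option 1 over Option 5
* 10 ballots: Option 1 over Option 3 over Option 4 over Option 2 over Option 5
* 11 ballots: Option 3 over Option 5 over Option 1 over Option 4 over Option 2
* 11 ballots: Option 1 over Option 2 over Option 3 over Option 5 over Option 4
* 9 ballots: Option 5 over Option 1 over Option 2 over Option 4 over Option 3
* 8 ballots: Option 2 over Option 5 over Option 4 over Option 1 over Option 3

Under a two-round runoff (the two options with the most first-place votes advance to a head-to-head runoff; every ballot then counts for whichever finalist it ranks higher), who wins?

Round 1 first-place votes: Option 1 21, Option 2 8, Option 3 29, Option 4 0, Option 5 9. Option 3 and Option 1 advance.
Runoff: Option 3 is ranked above Option 1 on 29 ballots, Option 1 above Option 3 on 38.

Option 1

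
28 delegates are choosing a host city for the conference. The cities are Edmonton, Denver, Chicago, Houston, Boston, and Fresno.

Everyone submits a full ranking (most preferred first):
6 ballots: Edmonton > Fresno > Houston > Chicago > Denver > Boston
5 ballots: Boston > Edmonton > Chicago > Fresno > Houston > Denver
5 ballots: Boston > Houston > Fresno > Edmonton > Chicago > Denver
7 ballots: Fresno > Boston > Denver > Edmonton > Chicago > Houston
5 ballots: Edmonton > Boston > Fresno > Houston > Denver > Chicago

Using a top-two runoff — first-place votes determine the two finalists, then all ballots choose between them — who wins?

Boston

Round 1 first-place votes: Edmonton 11, Denver 0, Chicago 0, Houston 0, Boston 10, Fresno 7. Edmonton and Boston advance.
Runoff: Edmonton is ranked above Boston on 11 ballots, Boston above Edmonton on 17.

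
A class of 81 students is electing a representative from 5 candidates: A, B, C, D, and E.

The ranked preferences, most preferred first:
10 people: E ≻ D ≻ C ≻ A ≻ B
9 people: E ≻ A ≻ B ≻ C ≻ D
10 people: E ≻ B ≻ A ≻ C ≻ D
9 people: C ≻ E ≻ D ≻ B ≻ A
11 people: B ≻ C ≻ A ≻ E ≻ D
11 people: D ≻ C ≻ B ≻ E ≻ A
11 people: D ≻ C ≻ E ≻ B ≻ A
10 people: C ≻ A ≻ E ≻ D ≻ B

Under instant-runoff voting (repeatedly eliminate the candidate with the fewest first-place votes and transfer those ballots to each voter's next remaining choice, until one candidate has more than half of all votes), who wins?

Round 1: A 0, B 11, C 19, D 22, E 29. A eliminated.
Round 2: B 11, C 19, D 22, E 29. B eliminated.
Round 3: C 30, D 22, E 29. D eliminated.
Round 4: C 52, E 29. C has a majority (≥41).

C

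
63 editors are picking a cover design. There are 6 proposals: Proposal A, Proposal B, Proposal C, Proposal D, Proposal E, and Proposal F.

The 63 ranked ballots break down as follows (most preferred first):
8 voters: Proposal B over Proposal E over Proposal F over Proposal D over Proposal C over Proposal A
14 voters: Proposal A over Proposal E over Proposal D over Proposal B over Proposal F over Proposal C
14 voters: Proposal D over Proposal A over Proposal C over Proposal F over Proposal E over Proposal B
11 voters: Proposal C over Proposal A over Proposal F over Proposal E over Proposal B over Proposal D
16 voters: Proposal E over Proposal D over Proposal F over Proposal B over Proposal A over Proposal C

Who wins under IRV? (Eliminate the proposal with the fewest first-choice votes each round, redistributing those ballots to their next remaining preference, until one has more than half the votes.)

Round 1: Proposal A 14, Proposal B 8, Proposal C 11, Proposal D 14, Proposal E 16, Proposal F 0. Proposal F eliminated.
Round 2: Proposal A 14, Proposal B 8, Proposal C 11, Proposal D 14, Proposal E 16. Proposal B eliminated.
Round 3: Proposal A 14, Proposal C 11, Proposal D 14, Proposal E 24. Proposal C eliminated.
Round 4: Proposal A 25, Proposal D 14, Proposal E 24. Proposal D eliminated.
Round 5: Proposal A 39, Proposal E 24. Proposal A has a majority (≥32).

Proposal A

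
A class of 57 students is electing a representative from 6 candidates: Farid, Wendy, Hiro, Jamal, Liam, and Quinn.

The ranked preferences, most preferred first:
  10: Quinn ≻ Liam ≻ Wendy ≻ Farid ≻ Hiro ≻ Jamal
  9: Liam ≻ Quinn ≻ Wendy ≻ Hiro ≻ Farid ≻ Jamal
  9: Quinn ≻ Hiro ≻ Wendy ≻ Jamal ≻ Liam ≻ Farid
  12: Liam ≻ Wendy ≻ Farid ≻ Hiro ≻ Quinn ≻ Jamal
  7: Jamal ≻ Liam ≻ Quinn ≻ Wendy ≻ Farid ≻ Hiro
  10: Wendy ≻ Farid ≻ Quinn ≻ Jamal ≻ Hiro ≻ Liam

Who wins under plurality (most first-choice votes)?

First-place votes: Farid 0, Wendy 10, Hiro 0, Jamal 7, Liam 21, Quinn 19.

Liam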